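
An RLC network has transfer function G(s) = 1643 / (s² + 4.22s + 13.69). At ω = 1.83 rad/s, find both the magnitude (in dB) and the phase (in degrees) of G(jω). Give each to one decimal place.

|G| = 42.1 dB, ∠G = -36.8 deg

|(j1.83)² + 4.22(j1.83) + 13.69| = |10.341 + j7.7226| = 12.91
|G(j1.83)| = 1643 / 12.91 = 127.3
20 log₁₀(127.3) = 42.10 dB
∠[(j1.83)² + 4.22(j1.83) + 13.69] = ∠[10.341 + j7.7226] = 36.75°
∠G(j1.83) = −36.75° = -36.75°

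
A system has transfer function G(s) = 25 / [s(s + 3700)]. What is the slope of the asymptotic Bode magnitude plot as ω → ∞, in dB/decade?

-40 dB/decade

With 0 zeros and 2 poles, the high-frequency asymptotic slope is 20 × (0 − 2) = -40 dB/decade.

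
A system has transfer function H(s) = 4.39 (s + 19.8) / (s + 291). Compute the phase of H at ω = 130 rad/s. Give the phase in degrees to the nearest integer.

∠(j130 + 19.8) = arctan(130/19.8) = 81.34°
∠(j130 + 291) = arctan(130/291) = 24.07°
∠H(j130) = 81.34° − 24.07° = 57.27°

57°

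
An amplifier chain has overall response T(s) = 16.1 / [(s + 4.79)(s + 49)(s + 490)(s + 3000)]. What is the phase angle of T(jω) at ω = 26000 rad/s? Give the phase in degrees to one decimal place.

∠(j26000 + 4.79) = arctan(26000/4.79) = 89.99°
∠(j26000 + 49) = arctan(26000/49) = 89.89°
∠(j26000 + 490) = arctan(26000/490) = 88.92°
∠(j26000 + 3000) = arctan(26000/3000) = 83.42°
∠T(j26000) = − (89.99° + 89.89° + 88.92° + 83.42°) = -352.22°

-352.2 deg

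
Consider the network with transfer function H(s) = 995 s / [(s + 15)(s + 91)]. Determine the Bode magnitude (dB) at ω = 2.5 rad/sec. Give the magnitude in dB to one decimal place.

5.1 dB

|j2.5| = 2.5
|j2.5 + 15| = √(2.5² + 15²) = 15.21
|j2.5 + 91| = √(2.5² + 91²) = 91.03
|H(j2.5)| = 995 × 2.5 / (15.21 × 91.03) = 1.7969
20 log₁₀(1.7969) = 5.09 dB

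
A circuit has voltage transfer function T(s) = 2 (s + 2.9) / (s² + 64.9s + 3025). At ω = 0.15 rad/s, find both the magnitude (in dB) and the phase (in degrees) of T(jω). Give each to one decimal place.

|T| = -54.3 dB, ∠T = 2.8°

|j0.15 + 2.9| = √(0.15² + 2.9²) = 2.904
|(j0.15)² + 64.9(j0.15) + 3025| = |3025 + j9.735| = 3025
|T(j0.15)| = 2 × 2.904 / 3025 = 0.0019199
20 log₁₀(0.0019199) = -54.33 dB
∠(j0.15 + 2.9) = arctan(0.15/2.9) = 2.96°
∠[(j0.15)² + 64.9(j0.15) + 3025] = ∠[3025 + j9.735] = 0.18°
∠T(j0.15) = 2.96° − 0.18° = 2.78°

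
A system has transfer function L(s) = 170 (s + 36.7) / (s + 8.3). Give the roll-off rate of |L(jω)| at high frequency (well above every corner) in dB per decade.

With 1 zero and 1 pole, the high-frequency asymptotic slope is 20 × (1 − 1) = 0 dB/decade.

0 dB/decade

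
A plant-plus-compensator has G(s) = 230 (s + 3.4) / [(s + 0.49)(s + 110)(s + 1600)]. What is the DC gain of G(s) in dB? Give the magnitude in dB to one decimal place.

-40.9 dB

G(0) = 230 × 3.4 / (0.49 × 110 × 1600) = 0.0090677
20 log₁₀(0.0090677) = -40.85 dB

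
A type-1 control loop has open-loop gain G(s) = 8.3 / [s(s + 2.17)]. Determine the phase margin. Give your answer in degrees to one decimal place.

Gain crossover: |G(jω)| = 1 at ω ≈ 2.5 rad/s.
∠G(j2.5) = −90° − arctan(2.5/2.17) ≈ -139.09°
PM = 180° + (-139.09°) = 40.91°

40.9°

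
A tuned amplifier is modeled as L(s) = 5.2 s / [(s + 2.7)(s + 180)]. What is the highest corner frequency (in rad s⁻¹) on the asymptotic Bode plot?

180 rad s⁻¹

Break frequencies occur at each pole and zero magnitude: 2.7 rad s⁻¹, 180 rad s⁻¹.
The highest is 180 rad s⁻¹.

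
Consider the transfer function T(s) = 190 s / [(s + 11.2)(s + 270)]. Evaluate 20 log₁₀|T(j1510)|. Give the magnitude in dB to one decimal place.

|j1510| = 1510
|j1510 + 11.2| = √(1510² + 11.2²) = 1510
|j1510 + 270| = √(1510² + 270²) = 1534
|T(j1510)| = 190 × 1510 / (1510 × 1534) = 0.12386
20 log₁₀(0.12386) = -18.14 dB

-18.1 dB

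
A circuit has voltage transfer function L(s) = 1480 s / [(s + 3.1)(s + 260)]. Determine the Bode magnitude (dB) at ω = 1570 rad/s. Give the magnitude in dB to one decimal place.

|j1570| = 1570
|j1570 + 3.1| = √(1570² + 3.1²) = 1570
|j1570 + 260| = √(1570² + 260²) = 1591
|L(j1570)| = 1480 × 1570 / (1570 × 1591) = 0.93001
20 log₁₀(0.93001) = -0.63 dB

-0.6 dB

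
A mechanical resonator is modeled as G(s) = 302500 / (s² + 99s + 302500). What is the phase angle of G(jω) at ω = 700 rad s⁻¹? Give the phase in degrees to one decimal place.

-159.7 deg

∠[(j700)² + 99(j700) + 302500] = ∠[-1.875e+05 + j69300] = 159.72°
∠G(j700) = −159.72° = -159.72°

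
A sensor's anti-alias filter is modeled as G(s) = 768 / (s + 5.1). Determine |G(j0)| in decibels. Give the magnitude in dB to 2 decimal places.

43.56 dB

G(0) = 768 / 5.1 = 150.59
20 log₁₀(150.59) = 43.556 dB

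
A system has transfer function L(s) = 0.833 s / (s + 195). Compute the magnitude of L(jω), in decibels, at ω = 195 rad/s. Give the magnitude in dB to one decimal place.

|j195| = 195
|j195 + 195| = √(195² + 195²) = 275.8
|L(j195)| = 0.833 × 195 / 275.8 = 0.58902
20 log₁₀(0.58902) = -4.60 dB

-4.6 dB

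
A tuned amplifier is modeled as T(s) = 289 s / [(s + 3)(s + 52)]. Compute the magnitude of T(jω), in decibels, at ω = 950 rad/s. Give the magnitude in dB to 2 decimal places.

|j950| = 950
|j950 + 3| = √(950² + 3²) = 950
|j950 + 52| = √(950² + 52²) = 951.4
|T(j950)| = 289 × 950 / (950 × 951.4) = 0.30375
20 log₁₀(0.30375) = -10.350 dB

-10.35 dB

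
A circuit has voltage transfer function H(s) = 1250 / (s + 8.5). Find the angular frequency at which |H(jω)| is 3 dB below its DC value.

8.5 rad/sec

For a single-pole low-pass, the −3 dB point is at the pole: ω = 8.5 rad/sec.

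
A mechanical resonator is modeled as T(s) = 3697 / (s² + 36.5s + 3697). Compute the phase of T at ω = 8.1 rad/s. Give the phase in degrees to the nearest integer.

-5°

∠[(j8.1)² + 36.5(j8.1) + 3697] = ∠[3631.4 + j295.65] = 4.65°
∠T(j8.1) = −4.65° = -4.65°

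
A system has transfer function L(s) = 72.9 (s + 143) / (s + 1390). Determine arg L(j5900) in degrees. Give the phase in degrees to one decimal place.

∠(j5900 + 143) = arctan(5900/143) = 88.61°
∠(j5900 + 1390) = arctan(5900/1390) = 76.74°
∠L(j5900) = 88.61° − 76.74° = 11.87°

11.9 deg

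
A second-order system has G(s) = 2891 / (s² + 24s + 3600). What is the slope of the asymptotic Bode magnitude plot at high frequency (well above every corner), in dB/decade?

-40 dB/decade

With 0 zeros and 2 poles, the high-frequency asymptotic slope is 20 × (0 − 2) = -40 dB/decade.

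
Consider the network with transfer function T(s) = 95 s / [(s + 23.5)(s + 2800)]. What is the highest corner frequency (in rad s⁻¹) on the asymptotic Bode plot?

Break frequencies occur at each pole and zero magnitude: 23.5 rad s⁻¹, 2800 rad s⁻¹.
The highest is 2800 rad s⁻¹.

2800 rad s⁻¹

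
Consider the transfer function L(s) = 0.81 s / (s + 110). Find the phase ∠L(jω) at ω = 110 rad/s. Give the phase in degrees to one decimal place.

∠(j110) = 90.00°
∠(j110 + 110) = arctan(110/110) = 45.00°
∠L(j110) = 90.00° − 45.00° = 45.00°

45.0 deg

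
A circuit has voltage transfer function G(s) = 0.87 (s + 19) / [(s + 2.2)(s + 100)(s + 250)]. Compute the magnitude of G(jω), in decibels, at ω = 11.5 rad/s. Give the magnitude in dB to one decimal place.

|j11.5 + 19| = √(11.5² + 19²) = 22.21
|j11.5 + 2.2| = √(11.5² + 2.2²) = 11.71
|j11.5 + 100| = √(11.5² + 100²) = 100.7
|j11.5 + 250| = √(11.5² + 250²) = 250.3
|G(j11.5)| = 0.87 × 22.21 / (11.71 × 100.7 × 250.3) = 6.5509e-05
20 log₁₀(6.5509e-05) = -83.67 dB

-83.7 dB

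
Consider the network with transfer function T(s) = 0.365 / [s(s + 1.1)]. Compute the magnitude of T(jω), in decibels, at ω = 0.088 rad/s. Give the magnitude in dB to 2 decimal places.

11.50 dB

|j0.088 + 1.1| = √(0.088² + 1.1²) = 1.104
|j0.088| = 0.088
|T(j0.088)| = 0.365 / (1.104 × 0.088) = 3.7587
20 log₁₀(3.7587) = 11.501 dB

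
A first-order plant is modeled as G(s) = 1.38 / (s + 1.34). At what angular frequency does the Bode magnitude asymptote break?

1.34 rad/s

The single real pole at s = −1.34 gives a corner at ω = 1.34 rad/s.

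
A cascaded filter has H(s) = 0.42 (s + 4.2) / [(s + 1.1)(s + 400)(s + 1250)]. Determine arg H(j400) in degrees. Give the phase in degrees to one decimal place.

∠(j400 + 4.2) = arctan(400/4.2) = 89.40°
∠(j400 + 1.1) = arctan(400/1.1) = 89.84°
∠(j400 + 400) = arctan(400/400) = 45.00°
∠(j400 + 1250) = arctan(400/1250) = 17.74°
∠H(j400) = 89.40° − (89.84° + 45.00° + 17.74°) = -63.19°

-63.2°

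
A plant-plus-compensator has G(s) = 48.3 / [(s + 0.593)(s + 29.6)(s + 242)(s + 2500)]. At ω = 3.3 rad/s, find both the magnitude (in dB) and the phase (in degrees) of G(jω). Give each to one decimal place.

|j3.3 + 0.593| = √(3.3² + 0.593²) = 3.353
|j3.3 + 29.6| = √(3.3² + 29.6²) = 29.78
|j3.3 + 242| = √(3.3² + 242²) = 242
|j3.3 + 2500| = √(3.3² + 2500²) = 2500
|G(j3.3)| = 48.3 / (3.353 × 29.78 × 242 × 2500) = 7.994e-07
20 log₁₀(7.994e-07) = -121.94 dB
∠(j3.3 + 0.593) = arctan(3.3/0.593) = 79.81°
∠(j3.3 + 29.6) = arctan(3.3/29.6) = 6.36°
∠(j3.3 + 242) = arctan(3.3/242) = 0.78°
∠(j3.3 + 2500) = arctan(3.3/2500) = 0.08°
∠G(j3.3) = − (79.81° + 6.36° + 0.78° + 0.08°) = -87.03°

|G| = -121.9 dB, ∠G = -87.0°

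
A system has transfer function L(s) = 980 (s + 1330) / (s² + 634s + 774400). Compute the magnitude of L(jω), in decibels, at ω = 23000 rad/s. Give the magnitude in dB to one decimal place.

-27.4 dB

|j23000 + 1330| = √(23000² + 1330²) = 2.304e+04
|(j23000)² + 634(j23000) + 774400| = |-5.2823e+08 + j1.4582e+07| = 5.284e+08
|L(j23000)| = 980 × 2.304e+04 / 5.284e+08 = 0.042726
20 log₁₀(0.042726) = -27.39 dB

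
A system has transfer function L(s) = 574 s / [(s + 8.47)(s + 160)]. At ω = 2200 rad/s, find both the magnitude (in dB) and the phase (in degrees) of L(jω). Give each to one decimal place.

|L| = -11.7 dB, ∠L = -85.6°

|j2200| = 2200
|j2200 + 8.47| = √(2200² + 8.47²) = 2200
|j2200 + 160| = √(2200² + 160²) = 2206
|L(j2200)| = 574 × 2200 / (2200 × 2206) = 0.26022
20 log₁₀(0.26022) = -11.69 dB
∠(j2200) = 90.00°
∠(j2200 + 8.47) = arctan(2200/8.47) = 89.78°
∠(j2200 + 160) = arctan(2200/160) = 85.84°
∠L(j2200) = 90.00° − (89.78° + 85.84°) = -85.62°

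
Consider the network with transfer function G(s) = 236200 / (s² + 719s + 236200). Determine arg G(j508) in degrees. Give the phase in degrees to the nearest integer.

∠[(j508)² + 719(j508) + 236200] = ∠[-21864 + j3.6525e+05] = 93.43°
∠G(j508) = −93.43° = -93.43°

-93°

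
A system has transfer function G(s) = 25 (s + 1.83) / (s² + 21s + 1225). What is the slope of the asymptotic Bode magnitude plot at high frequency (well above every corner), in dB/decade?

With 1 zero and 2 poles, the high-frequency asymptotic slope is 20 × (1 − 2) = -20 dB/decade.

-20 dB/decade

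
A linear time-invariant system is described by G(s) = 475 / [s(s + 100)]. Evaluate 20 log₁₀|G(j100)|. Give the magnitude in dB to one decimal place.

|j100 + 100| = √(100² + 100²) = 141.4
|j100| = 100
|G(j100)| = 475 / (141.4 × 100) = 0.033588
20 log₁₀(0.033588) = -29.48 dB

-29.5 dB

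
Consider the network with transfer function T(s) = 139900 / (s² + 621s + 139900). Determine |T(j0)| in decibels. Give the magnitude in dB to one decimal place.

0.0 dB

T(0) = 139900 / 139900 = 1
20 log₁₀(1) = 0.00 dB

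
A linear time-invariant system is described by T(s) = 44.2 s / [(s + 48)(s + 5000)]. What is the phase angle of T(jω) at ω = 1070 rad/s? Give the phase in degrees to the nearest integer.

-10°

∠(j1070) = 90.00°
∠(j1070 + 48) = arctan(1070/48) = 87.43°
∠(j1070 + 5000) = arctan(1070/5000) = 12.08°
∠T(j1070) = 90.00° − (87.43° + 12.08°) = -9.51°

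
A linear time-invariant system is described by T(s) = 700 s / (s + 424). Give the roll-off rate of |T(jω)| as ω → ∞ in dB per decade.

With 1 zero and 1 pole, the high-frequency asymptotic slope is 20 × (1 − 1) = 0 dB/decade.

0 dB/decade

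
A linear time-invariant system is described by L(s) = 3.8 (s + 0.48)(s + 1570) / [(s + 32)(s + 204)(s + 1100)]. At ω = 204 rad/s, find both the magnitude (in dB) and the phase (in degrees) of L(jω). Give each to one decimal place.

|j204 + 0.48| = √(204² + 0.48²) = 204
|j204 + 1570| = √(204² + 1570²) = 1583
|j204 + 32| = √(204² + 32²) = 206.5
|j204 + 204| = √(204² + 204²) = 288.5
|j204 + 1100| = √(204² + 1100²) = 1119
|L(j204)| = 3.8 × 204 × 1583 / (206.5 × 288.5 × 1119) = 0.018415
20 log₁₀(0.018415) = -34.70 dB
∠(j204 + 0.48) = arctan(204/0.48) = 89.87°
∠(j204 + 1570) = arctan(204/1570) = 7.40°
∠(j204 + 32) = arctan(204/32) = 81.09°
∠(j204 + 204) = arctan(204/204) = 45.00°
∠(j204 + 1100) = arctan(204/1100) = 10.51°
∠L(j204) = 89.87° + 7.40° − (81.09° + 45.00° + 10.51°) = -39.32°

|L| = -34.7 dB, ∠L = -39.3°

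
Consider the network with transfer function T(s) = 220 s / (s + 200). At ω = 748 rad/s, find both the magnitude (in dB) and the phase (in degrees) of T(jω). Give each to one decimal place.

|T| = 46.5 dB, ∠T = 15.0°

|j748| = 748
|j748 + 200| = √(748² + 200²) = 774.3
|T(j748)| = 220 × 748 / 774.3 = 212.53
20 log₁₀(212.53) = 46.55 dB
∠(j748) = 90.00°
∠(j748 + 200) = arctan(748/200) = 75.03°
∠T(j748) = 90.00° − 75.03° = 14.97°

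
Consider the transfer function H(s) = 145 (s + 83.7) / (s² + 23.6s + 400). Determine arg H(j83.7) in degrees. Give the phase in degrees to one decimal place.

-118.4°

∠(j83.7 + 83.7) = arctan(83.7/83.7) = 45.00°
∠[(j83.7)² + 23.6(j83.7) + 400] = ∠[-6605.7 + j1975.3] = 163.35°
∠H(j83.7) = 45.00° − 163.35° = -118.35°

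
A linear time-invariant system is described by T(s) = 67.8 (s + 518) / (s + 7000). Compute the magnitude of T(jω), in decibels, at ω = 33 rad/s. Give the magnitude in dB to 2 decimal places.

|j33 + 518| = √(33² + 518²) = 519.1
|j33 + 7000| = √(33² + 7000²) = 7000
|T(j33)| = 67.8 × 519.1 / 7000 = 5.0273
20 log₁₀(5.0273) = 14.027 dB

14.03 dB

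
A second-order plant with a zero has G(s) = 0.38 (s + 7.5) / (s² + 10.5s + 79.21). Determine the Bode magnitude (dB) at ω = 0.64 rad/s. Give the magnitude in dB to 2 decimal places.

|j0.64 + 7.5| = √(0.64² + 7.5²) = 7.527
|(j0.64)² + 10.5(j0.64) + 79.21| = |78.8 + j6.72| = 79.09
|G(j0.64)| = 0.38 × 7.527 / 79.09 = 0.036167
20 log₁₀(0.036167) = -28.834 dB

-28.83 dB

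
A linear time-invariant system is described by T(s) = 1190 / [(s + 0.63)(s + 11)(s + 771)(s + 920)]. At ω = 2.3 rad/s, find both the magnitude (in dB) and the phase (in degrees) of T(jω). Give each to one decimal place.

|T| = -84.1 dB, ∠T = -86.8°

|j2.3 + 0.63| = √(2.3² + 0.63²) = 2.385
|j2.3 + 11| = √(2.3² + 11²) = 11.24
|j2.3 + 771| = √(2.3² + 771²) = 771
|j2.3 + 920| = √(2.3² + 920²) = 920
|T(j2.3)| = 1190 / (2.385 × 11.24 × 771 × 920) = 6.2601e-05
20 log₁₀(6.2601e-05) = -84.07 dB
∠(j2.3 + 0.63) = arctan(2.3/0.63) = 74.68°
∠(j2.3 + 11) = arctan(2.3/11) = 11.81°
∠(j2.3 + 771) = arctan(2.3/771) = 0.17°
∠(j2.3 + 920) = arctan(2.3/920) = 0.14°
∠T(j2.3) = − (74.68° + 11.81° + 0.17° + 0.14°) = -86.81°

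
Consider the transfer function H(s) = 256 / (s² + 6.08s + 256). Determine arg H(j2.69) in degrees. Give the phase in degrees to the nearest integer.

-4°

∠[(j2.69)² + 6.08(j2.69) + 256] = ∠[248.76 + j16.355] = 3.76°
∠H(j2.69) = −3.76° = -3.76°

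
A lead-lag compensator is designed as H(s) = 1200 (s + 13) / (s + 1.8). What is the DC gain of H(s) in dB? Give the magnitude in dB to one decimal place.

H(0) = 1200 × 13 / 1.8 = 8666.7
20 log₁₀(8666.7) = 78.76 dB

78.8 dB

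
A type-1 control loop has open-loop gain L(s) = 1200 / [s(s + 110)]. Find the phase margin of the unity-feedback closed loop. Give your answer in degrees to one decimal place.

Gain crossover: |L(jω)| = 1 at ω ≈ 10.9 rad/s.
∠L(j10.9) = −90° − arctan(10.9/110) ≈ -95.64°
PM = 180° + (-95.64°) = 84.36°

84.4 deg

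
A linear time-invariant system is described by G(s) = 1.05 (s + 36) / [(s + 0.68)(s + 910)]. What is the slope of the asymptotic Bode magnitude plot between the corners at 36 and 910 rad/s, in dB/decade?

In this band the factors already past their corner are: zero at 36, pole at 0.68; net slope = 0 dB/decade.

0 dB/decade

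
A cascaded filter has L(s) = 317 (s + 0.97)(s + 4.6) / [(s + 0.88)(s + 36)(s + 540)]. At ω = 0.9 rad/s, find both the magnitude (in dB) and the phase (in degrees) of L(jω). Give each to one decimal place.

|L| = -21.9 dB, ∠L = 6.8°

|j0.9 + 0.97| = √(0.9² + 0.97²) = 1.323
|j0.9 + 4.6| = √(0.9² + 4.6²) = 4.687
|j0.9 + 0.88| = √(0.9² + 0.88²) = 1.259
|j0.9 + 36| = √(0.9² + 36²) = 36.01
|j0.9 + 540| = √(0.9² + 540²) = 540
|L(j0.9)| = 317 × 1.323 × 4.687 / (1.259 × 36.01 × 540) = 0.080323
20 log₁₀(0.080323) = -21.90 dB
∠(j0.9 + 0.97) = arctan(0.9/0.97) = 42.86°
∠(j0.9 + 4.6) = arctan(0.9/4.6) = 11.07°
∠(j0.9 + 0.88) = arctan(0.9/0.88) = 45.64°
∠(j0.9 + 36) = arctan(0.9/36) = 1.43°
∠(j0.9 + 540) = arctan(0.9/540) = 0.10°
∠L(j0.9) = 42.86° + 11.07° − (45.64° + 1.43° + 0.10°) = 6.76°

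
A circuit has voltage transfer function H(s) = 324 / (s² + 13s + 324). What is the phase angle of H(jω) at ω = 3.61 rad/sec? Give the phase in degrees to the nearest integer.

-9°

∠[(j3.61)² + 13(j3.61) + 324] = ∠[310.97 + j46.93] = 8.58°
∠H(j3.61) = −8.58° = -8.58°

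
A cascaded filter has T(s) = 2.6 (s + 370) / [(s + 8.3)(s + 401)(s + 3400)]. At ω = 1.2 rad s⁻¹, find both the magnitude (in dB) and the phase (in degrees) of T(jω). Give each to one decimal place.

|j1.2 + 370| = √(1.2² + 370²) = 370
|j1.2 + 8.3| = √(1.2² + 8.3²) = 8.386
|j1.2 + 401| = √(1.2² + 401²) = 401
|j1.2 + 3400| = √(1.2² + 3400²) = 3400
|T(j1.2)| = 2.6 × 370 / (8.386 × 401 × 3400) = 8.4136e-05
20 log₁₀(8.4136e-05) = -81.50 dB
∠(j1.2 + 370) = arctan(1.2/370) = 0.19°
∠(j1.2 + 8.3) = arctan(1.2/8.3) = 8.23°
∠(j1.2 + 401) = arctan(1.2/401) = 0.17°
∠(j1.2 + 3400) = arctan(1.2/3400) = 0.02°
∠T(j1.2) = 0.19° − (8.23° + 0.17° + 0.02°) = -8.23°

|T| = -81.5 dB, ∠T = -8.2°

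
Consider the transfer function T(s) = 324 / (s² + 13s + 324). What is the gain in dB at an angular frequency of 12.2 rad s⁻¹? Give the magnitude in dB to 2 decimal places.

|(j12.2)² + 13(j12.2) + 324| = |175.16 + j158.6| = 236.3
|T(j12.2)| = 324 / 236.3 = 1.3712
20 log₁₀(1.3712) = 2.742 dB

2.74 dB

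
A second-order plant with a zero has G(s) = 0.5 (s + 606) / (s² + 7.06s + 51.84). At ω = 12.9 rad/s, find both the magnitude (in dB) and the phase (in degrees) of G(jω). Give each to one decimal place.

|G| = 6.3 dB, ∠G = -140.3°

|j12.9 + 606| = √(12.9² + 606²) = 606.1
|(j12.9)² + 7.06(j12.9) + 51.84| = |-114.57 + j91.074| = 146.4
|G(j12.9)| = 0.5 × 606.1 / 146.4 = 2.0707
20 log₁₀(2.0707) = 6.32 dB
∠(j12.9 + 606) = arctan(12.9/606) = 1.22°
∠[(j12.9)² + 7.06(j12.9) + 51.84] = ∠[-114.57 + j91.074] = 141.52°
∠G(j12.9) = 1.22° − 141.52° = -140.30°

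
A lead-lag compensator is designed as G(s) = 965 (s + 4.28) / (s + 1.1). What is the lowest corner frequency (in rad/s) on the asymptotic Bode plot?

Break frequencies occur at each pole and zero magnitude: 1.1 rad/s, 4.28 rad/s.
The lowest is 1.1 rad/s.

1.1 rad/s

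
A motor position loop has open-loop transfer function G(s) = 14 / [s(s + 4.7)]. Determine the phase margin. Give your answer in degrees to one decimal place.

61.0°

Gain crossover: |G(jω)| = 1 at ω ≈ 2.61 rad/s.
∠G(j2.61) = −90° − arctan(2.61/4.7) ≈ -119.00°
PM = 180° + (-119.00°) = 61.00°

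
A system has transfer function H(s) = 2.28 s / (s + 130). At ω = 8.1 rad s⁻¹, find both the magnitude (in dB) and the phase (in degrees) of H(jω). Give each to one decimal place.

|j8.1| = 8.1
|j8.1 + 130| = √(8.1² + 130²) = 130.3
|H(j8.1)| = 2.28 × 8.1 / 130.3 = 0.14179
20 log₁₀(0.14179) = -16.97 dB
∠(j8.1) = 90.00°
∠(j8.1 + 130) = arctan(8.1/130) = 3.57°
∠H(j8.1) = 90.00° − 3.57° = 86.43°

|H| = -17.0 dB, ∠H = 86.4°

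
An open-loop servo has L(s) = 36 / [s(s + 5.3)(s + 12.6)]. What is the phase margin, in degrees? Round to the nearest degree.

82 deg

Gain crossover: |L(jω)| = 1 at ω ≈ 0.536 rad/s.
∠L(j0.536) = −90° − arctan(0.536/5.3) − arctan(0.536/12.6) ≈ -98.21°
PM = 180° + (-98.21°) = 81.79°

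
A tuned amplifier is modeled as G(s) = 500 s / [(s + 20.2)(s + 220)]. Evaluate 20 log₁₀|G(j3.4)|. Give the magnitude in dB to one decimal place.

|j3.4| = 3.4
|j3.4 + 20.2| = √(3.4² + 20.2²) = 20.48
|j3.4 + 220| = √(3.4² + 220²) = 220
|G(j3.4)| = 500 × 3.4 / (20.48 × 220) = 0.37719
20 log₁₀(0.37719) = -8.47 dB

-8.5 dB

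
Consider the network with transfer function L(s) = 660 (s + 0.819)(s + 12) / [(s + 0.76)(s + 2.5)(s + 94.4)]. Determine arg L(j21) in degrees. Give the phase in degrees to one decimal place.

∠(j21 + 0.819) = arctan(21/0.819) = 87.77°
∠(j21 + 12) = arctan(21/12) = 60.26°
∠(j21 + 0.76) = arctan(21/0.76) = 87.93°
∠(j21 + 2.5) = arctan(21/2.5) = 83.21°
∠(j21 + 94.4) = arctan(21/94.4) = 12.54°
∠L(j21) = 87.77° + 60.26° − (87.93° + 83.21° + 12.54°) = -35.66°

-35.7°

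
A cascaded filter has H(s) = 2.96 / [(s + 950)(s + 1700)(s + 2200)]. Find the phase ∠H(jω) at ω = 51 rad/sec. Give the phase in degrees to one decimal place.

∠(j51 + 950) = arctan(51/950) = 3.07°
∠(j51 + 1700) = arctan(51/1700) = 1.72°
∠(j51 + 2200) = arctan(51/2200) = 1.33°
∠H(j51) = − (3.07° + 1.72° + 1.33°) = -6.12°

-6.1°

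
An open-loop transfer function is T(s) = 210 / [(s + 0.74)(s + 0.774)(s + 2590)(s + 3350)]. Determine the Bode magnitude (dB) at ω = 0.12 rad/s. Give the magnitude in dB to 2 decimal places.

-87.70 dB

|j0.12 + 0.74| = √(0.12² + 0.74²) = 0.7497
|j0.12 + 0.774| = √(0.12² + 0.774²) = 0.7832
|j0.12 + 2590| = √(0.12² + 2590²) = 2590
|j0.12 + 3350| = √(0.12² + 3350²) = 3350
|T(j0.12)| = 210 / (0.7497 × 0.7832 × 2590 × 3350) = 4.122e-05
20 log₁₀(4.122e-05) = -87.698 dB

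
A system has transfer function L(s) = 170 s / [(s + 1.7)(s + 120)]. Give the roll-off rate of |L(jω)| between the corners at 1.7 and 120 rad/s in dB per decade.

0 dB/decade

In this band the factors already past their corner are: 1 differentiator zero, pole at 1.7; net slope = 0 dB/decade.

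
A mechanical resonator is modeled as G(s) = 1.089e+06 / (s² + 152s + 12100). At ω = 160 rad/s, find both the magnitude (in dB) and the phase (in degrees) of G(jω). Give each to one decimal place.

|(j160)² + 152(j160) + 12100| = |-13500 + j24320| = 2.782e+04
|G(j160)| = 1.089e+06 / 2.782e+04 = 39.151
20 log₁₀(39.151) = 31.85 dB
∠[(j160)² + 152(j160) + 12100] = ∠[-13500 + j24320] = 119.03°
∠G(j160) = −119.03° = -119.03°

|G| = 31.9 dB, ∠G = -119.0 deg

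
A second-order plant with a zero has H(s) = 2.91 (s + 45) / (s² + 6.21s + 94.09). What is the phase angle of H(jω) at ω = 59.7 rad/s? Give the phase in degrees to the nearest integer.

-121 deg

∠(j59.7 + 45) = arctan(59.7/45) = 52.99°
∠[(j59.7)² + 6.21(j59.7) + 94.09] = ∠[-3470 + j370.74] = 173.90°
∠H(j59.7) = 52.99° − 173.90° = -120.91°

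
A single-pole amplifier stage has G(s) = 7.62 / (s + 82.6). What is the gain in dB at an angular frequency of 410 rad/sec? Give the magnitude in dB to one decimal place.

-34.8 dB

|j410 + 82.6| = √(410² + 82.6²) = 418.2
|G(j410)| = 7.62 / 418.2 = 0.018219
20 log₁₀(0.018219) = -34.79 dB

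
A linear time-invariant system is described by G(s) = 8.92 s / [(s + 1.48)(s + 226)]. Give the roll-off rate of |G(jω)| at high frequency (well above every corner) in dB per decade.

-20 dB/decade

With 1 zero and 2 poles, the high-frequency asymptotic slope is 20 × (1 − 2) = -20 dB/decade.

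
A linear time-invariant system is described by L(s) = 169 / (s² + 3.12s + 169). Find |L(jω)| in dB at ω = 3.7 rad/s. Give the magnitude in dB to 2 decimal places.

0.71 dB

|(j3.7)² + 3.12(j3.7) + 169| = |155.31 + j11.544| = 155.7
|L(j3.7)| = 169 / 155.7 = 1.0852
20 log₁₀(1.0852) = 0.710 dB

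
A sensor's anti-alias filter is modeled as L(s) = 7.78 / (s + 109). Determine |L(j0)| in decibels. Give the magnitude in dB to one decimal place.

L(0) = 7.78 / 109 = 0.071376
20 log₁₀(0.071376) = -22.93 dB

-22.9 dB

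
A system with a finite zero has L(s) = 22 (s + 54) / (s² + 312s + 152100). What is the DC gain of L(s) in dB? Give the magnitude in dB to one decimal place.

L(0) = 22 × 54 / 152100 = 0.0078107
20 log₁₀(0.0078107) = -42.15 dB

-42.1 dB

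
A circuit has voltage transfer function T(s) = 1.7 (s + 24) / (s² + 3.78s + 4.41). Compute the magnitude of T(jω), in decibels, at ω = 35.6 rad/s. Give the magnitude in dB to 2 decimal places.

|j35.6 + 24| = √(35.6² + 24²) = 42.93
|(j35.6)² + 3.78(j35.6) + 4.41| = |-1263 + j134.57| = 1270
|T(j35.6)| = 1.7 × 42.93 / 1270 = 0.057467
20 log₁₀(0.057467) = -24.812 dB

-24.81 dB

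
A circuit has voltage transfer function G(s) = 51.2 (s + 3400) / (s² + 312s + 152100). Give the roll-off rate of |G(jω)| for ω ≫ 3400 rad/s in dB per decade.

-20 dB/decade

With 1 zero and 2 poles, the high-frequency asymptotic slope is 20 × (1 − 2) = -20 dB/decade.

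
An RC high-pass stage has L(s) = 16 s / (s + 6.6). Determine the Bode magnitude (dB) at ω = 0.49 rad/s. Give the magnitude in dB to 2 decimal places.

|j0.49| = 0.49
|j0.49 + 6.6| = √(0.49² + 6.6²) = 6.618
|L(j0.49)| = 16 × 0.49 / 6.618 = 1.1846
20 log₁₀(1.1846) = 1.472 dB

1.47 dB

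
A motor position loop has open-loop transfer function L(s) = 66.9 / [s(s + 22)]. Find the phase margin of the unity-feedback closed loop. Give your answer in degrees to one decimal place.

Gain crossover: |L(jω)| = 1 at ω ≈ 3.01 rad/s.
∠L(j3.01) = −90° − arctan(3.01/22) ≈ -97.80°
PM = 180° + (-97.80°) = 82.20°

82.2 deg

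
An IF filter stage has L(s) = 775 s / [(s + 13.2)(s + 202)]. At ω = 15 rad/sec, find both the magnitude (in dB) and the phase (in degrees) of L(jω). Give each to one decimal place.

|L| = 9.2 dB, ∠L = 37.1°

|j15| = 15
|j15 + 13.2| = √(15² + 13.2²) = 19.98
|j15 + 202| = √(15² + 202²) = 202.6
|L(j15)| = 775 × 15 / (19.98 × 202.6) = 2.8723
20 log₁₀(2.8723) = 9.16 dB
∠(j15) = 90.00°
∠(j15 + 13.2) = arctan(15/13.2) = 48.65°
∠(j15 + 202) = arctan(15/202) = 4.25°
∠L(j15) = 90.00° − (48.65° + 4.25°) = 37.10°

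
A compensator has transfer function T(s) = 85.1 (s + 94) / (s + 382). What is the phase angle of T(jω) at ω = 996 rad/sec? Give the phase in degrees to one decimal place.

∠(j996 + 94) = arctan(996/94) = 84.61°
∠(j996 + 382) = arctan(996/382) = 69.02°
∠T(j996) = 84.61° − 69.02° = 15.59°

15.6°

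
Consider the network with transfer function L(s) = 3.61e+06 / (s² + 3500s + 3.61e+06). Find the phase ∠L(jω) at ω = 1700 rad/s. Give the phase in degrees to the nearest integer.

-83 deg

∠[(j1700)² + 3500(j1700) + 3.61e+06] = ∠[7.2e+05 + j5.95e+06] = 83.10°
∠L(j1700) = −83.10° = -83.10°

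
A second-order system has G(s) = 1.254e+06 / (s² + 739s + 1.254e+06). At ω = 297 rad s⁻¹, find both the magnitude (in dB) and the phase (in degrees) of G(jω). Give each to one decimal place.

|(j297)² + 739(j297) + 1.254e+06| = |1.1658e+06 + j2.1948e+05| = 1.186e+06
|G(j297)| = 1.254e+06 / 1.186e+06 = 1.0571
20 log₁₀(1.0571) = 0.48 dB
∠[(j297)² + 739(j297) + 1.254e+06] = ∠[1.1658e+06 + j2.1948e+05] = 10.66°
∠G(j297) = −10.66° = -10.66°

|G| = 0.5 dB, ∠G = -10.7°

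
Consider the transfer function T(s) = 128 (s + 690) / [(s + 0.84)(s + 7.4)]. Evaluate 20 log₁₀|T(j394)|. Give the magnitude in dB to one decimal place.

-3.7 dB

|j394 + 690| = √(394² + 690²) = 794.6
|j394 + 0.84| = √(394² + 0.84²) = 394
|j394 + 7.4| = √(394² + 7.4²) = 394.1
|T(j394)| = 128 × 794.6 / (394 × 394.1) = 0.65504
20 log₁₀(0.65504) = -3.67 dB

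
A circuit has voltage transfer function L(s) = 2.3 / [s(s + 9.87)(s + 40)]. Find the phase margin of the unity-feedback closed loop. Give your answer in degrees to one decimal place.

90.0°

Gain crossover: |L(jω)| = 1 at ω ≈ 0.00583 rad s⁻¹.
∠L(j0.00583) = −90° − arctan(0.00583/9.87) − arctan(0.00583/40) ≈ -90.04°
PM = 180° + (-90.04°) = 89.96°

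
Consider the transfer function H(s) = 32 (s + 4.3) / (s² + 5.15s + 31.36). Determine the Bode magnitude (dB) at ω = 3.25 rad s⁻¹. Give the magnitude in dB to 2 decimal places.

16.21 dB

|j3.25 + 4.3| = √(3.25² + 4.3²) = 5.39
|(j3.25)² + 5.15(j3.25) + 31.36| = |20.797 + j16.738| = 26.7
|H(j3.25)| = 32 × 5.39 / 26.7 = 6.4609
20 log₁₀(6.4609) = 16.206 dB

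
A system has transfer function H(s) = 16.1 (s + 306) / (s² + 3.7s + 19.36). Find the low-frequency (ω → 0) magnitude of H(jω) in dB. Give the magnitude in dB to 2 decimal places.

H(0) = 16.1 × 306 / 19.36 = 254.47
20 log₁₀(254.47) = 48.113 dB

48.11 dB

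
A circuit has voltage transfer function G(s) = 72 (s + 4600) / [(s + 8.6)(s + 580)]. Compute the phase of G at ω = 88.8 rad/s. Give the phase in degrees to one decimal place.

-92.1 deg

∠(j88.8 + 4600) = arctan(88.8/4600) = 1.11°
∠(j88.8 + 8.6) = arctan(88.8/8.6) = 84.47°
∠(j88.8 + 580) = arctan(88.8/580) = 8.70°
∠G(j88.8) = 1.11° − (84.47° + 8.70°) = -92.07°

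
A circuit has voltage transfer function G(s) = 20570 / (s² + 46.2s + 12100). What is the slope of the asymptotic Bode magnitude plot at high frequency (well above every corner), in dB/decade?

-40 dB/decade

With 0 zeros and 2 poles, the high-frequency asymptotic slope is 20 × (0 − 2) = -40 dB/decade.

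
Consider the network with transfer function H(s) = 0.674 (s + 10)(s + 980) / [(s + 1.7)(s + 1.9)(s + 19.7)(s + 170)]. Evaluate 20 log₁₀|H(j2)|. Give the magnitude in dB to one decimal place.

-11.2 dB

|j2 + 10| = √(2² + 10²) = 10.2
|j2 + 980| = √(2² + 980²) = 980
|j2 + 1.7| = √(2² + 1.7²) = 2.625
|j2 + 1.9| = √(2² + 1.9²) = 2.759
|j2 + 19.7| = √(2² + 19.7²) = 19.8
|j2 + 170| = √(2² + 170²) = 170
|H(j2)| = 0.674 × 10.2 × 980 / (2.625 × 2.759 × 19.8 × 170) = 0.27633
20 log₁₀(0.27633) = -11.17 dB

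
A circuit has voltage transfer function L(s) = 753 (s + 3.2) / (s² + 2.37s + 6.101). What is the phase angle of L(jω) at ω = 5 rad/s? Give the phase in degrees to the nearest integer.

∠(j5 + 3.2) = arctan(5/3.2) = 57.38°
∠[(j5)² + 2.37(j5) + 6.101] = ∠[-18.899 + j11.85] = 147.91°
∠L(j5) = 57.38° − 147.91° = -90.53°

-91 deg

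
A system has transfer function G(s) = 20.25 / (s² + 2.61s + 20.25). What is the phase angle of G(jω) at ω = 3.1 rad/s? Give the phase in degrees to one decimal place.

∠[(j3.1)² + 2.61(j3.1) + 20.25] = ∠[10.64 + j8.091] = 37.25°
∠G(j3.1) = −37.25° = -37.25°

-37.3°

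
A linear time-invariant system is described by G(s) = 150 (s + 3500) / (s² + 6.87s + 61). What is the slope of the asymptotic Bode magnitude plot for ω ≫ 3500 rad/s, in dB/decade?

With 1 zero and 2 poles, the high-frequency asymptotic slope is 20 × (1 − 2) = -20 dB/decade.

-20 dB/decade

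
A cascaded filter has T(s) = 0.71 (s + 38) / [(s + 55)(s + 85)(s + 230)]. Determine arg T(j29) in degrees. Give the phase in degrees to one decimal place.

-16.5 deg

∠(j29 + 38) = arctan(29/38) = 37.35°
∠(j29 + 55) = arctan(29/55) = 27.80°
∠(j29 + 85) = arctan(29/85) = 18.84°
∠(j29 + 230) = arctan(29/230) = 7.19°
∠T(j29) = 37.35° − (27.80° + 18.84° + 7.19°) = -16.48°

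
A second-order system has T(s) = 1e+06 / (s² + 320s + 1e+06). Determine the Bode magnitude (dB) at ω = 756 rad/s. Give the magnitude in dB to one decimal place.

6.2 dB

|(j756)² + 320(j756) + 1e+06| = |4.2846e+05 + j2.4192e+05| = 4.92e+05
|T(j756)| = 1e+06 / 4.92e+05 = 2.0323
20 log₁₀(2.0323) = 6.16 dB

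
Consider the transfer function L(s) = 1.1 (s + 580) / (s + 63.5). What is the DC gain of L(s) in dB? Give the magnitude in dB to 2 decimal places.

L(0) = 1.1 × 580 / 63.5 = 10.047
20 log₁₀(10.047) = 20.041 dB

20.04 dB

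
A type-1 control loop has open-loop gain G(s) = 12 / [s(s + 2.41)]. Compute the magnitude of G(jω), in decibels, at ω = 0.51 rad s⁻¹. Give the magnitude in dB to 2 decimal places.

19.60 dB

|j0.51 + 2.41| = √(0.51² + 2.41²) = 2.463
|j0.51| = 0.51
|G(j0.51)| = 12 / (2.463 × 0.51) = 9.5517
20 log₁₀(9.5517) = 19.602 dB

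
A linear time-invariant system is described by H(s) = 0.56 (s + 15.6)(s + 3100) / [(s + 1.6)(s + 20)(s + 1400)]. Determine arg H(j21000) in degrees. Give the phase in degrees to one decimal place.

∠(j21000 + 15.6) = arctan(21000/15.6) = 89.96°
∠(j21000 + 3100) = arctan(21000/3100) = 81.60°
∠(j21000 + 1.6) = arctan(21000/1.6) = 90.00°
∠(j21000 + 20) = arctan(21000/20) = 89.95°
∠(j21000 + 1400) = arctan(21000/1400) = 86.19°
∠H(j21000) = 89.96° + 81.60° − (90.00° + 89.95° + 86.19°) = -94.57°

-94.6°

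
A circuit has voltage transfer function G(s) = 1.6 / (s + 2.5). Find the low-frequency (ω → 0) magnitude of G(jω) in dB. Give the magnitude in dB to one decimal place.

G(0) = 1.6 / 2.5 = 0.64
20 log₁₀(0.64) = -3.88 dB

-3.9 dB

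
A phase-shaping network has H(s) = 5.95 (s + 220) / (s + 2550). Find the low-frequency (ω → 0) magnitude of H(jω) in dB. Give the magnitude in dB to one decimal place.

-5.8 dB

H(0) = 5.95 × 220 / 2550 = 0.51333
20 log₁₀(0.51333) = -5.79 dB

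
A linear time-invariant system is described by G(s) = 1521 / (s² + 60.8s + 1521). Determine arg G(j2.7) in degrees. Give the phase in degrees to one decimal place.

∠[(j2.7)² + 60.8(j2.7) + 1521] = ∠[1513.7 + j164.16] = 6.19°
∠G(j2.7) = −6.19° = -6.19°

-6.2°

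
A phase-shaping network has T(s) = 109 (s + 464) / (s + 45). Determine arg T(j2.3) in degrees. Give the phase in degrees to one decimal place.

-2.6°

∠(j2.3 + 464) = arctan(2.3/464) = 0.28°
∠(j2.3 + 45) = arctan(2.3/45) = 2.93°
∠T(j2.3) = 0.28° − 2.93° = -2.64°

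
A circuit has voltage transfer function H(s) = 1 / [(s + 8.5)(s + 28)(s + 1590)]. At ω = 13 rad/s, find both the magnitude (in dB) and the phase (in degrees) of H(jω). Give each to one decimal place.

|j13 + 8.5| = √(13² + 8.5²) = 15.53
|j13 + 28| = √(13² + 28²) = 30.87
|j13 + 1590| = √(13² + 1590²) = 1590
|H(j13)| = 1 / (15.53 × 30.87 × 1590) = 1.3116e-06
20 log₁₀(1.3116e-06) = -117.64 dB
∠(j13 + 8.5) = arctan(13/8.5) = 56.82°
∠(j13 + 28) = arctan(13/28) = 24.90°
∠(j13 + 1590) = arctan(13/1590) = 0.47°
∠H(j13) = − (56.82° + 24.90° + 0.47°) = -82.19°

|H| = -117.6 dB, ∠H = -82.2 deg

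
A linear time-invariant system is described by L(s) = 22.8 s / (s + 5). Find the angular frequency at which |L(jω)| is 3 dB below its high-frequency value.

5 rad/sec

For a single-pole high-pass, the −3 dB point is at the pole: ω = 5 rad/sec.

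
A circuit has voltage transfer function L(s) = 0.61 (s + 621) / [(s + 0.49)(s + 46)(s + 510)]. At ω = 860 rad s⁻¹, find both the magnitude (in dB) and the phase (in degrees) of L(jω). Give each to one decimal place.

|L| = -121.2 dB, ∠L = -182.1 deg

|j860 + 621| = √(860² + 621²) = 1061
|j860 + 0.49| = √(860² + 0.49²) = 860
|j860 + 46| = √(860² + 46²) = 861.2
|j860 + 510| = √(860² + 510²) = 999.8
|L(j860)| = 0.61 × 1061 / (860 × 861.2 × 999.8) = 8.7378e-07
20 log₁₀(8.7378e-07) = -121.17 dB
∠(j860 + 621) = arctan(860/621) = 54.17°
∠(j860 + 0.49) = arctan(860/0.49) = 89.97°
∠(j860 + 46) = arctan(860/46) = 86.94°
∠(j860 + 510) = arctan(860/510) = 59.33°
∠L(j860) = 54.17° − (89.97° + 86.94° + 59.33°) = -182.07°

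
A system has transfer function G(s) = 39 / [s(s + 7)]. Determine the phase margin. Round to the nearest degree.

56°

Gain crossover: |G(jω)| = 1 at ω ≈ 4.64 rad/s.
∠G(j4.64) = −90° − arctan(4.64/7) ≈ -123.56°
PM = 180° + (-123.56°) = 56.44°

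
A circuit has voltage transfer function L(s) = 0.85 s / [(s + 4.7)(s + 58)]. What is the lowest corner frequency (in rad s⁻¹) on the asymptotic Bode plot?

4.7 rad s⁻¹

Break frequencies occur at each pole and zero magnitude: 4.7 rad s⁻¹, 58 rad s⁻¹.
The lowest is 4.7 rad s⁻¹.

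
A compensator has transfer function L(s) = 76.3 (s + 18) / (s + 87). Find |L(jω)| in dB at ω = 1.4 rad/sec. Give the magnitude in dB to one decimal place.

|j1.4 + 18| = √(1.4² + 18²) = 18.05
|j1.4 + 87| = √(1.4² + 87²) = 87.01
|L(j1.4)| = 76.3 × 18.05 / 87.01 = 15.832
20 log₁₀(15.832) = 23.99 dB

24.0 dB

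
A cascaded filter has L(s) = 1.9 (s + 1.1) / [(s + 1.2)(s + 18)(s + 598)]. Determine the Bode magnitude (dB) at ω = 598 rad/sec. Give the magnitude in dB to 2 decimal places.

-108.51 dB

|j598 + 1.1| = √(598² + 1.1²) = 598
|j598 + 1.2| = √(598² + 1.2²) = 598
|j598 + 18| = √(598² + 18²) = 598.3
|j598 + 598| = √(598² + 598²) = 845.7
|L(j598)| = 1.9 × 598 / (598 × 598.3 × 845.7) = 3.7553e-06
20 log₁₀(3.7553e-06) = -108.507 dB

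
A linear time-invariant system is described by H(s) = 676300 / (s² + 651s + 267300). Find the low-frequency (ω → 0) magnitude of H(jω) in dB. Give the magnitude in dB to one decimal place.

H(0) = 676300 / 267300 = 2.5301
20 log₁₀(2.5301) = 8.06 dB

8.1 dB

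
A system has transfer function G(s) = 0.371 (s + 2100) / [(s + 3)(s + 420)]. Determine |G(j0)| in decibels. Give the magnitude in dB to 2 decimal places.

-4.18 dB

G(0) = 0.371 × 2100 / (3 × 420) = 0.61833
20 log₁₀(0.61833) = -4.176 dB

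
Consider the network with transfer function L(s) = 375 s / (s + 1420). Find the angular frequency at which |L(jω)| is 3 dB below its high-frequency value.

1420 rad/s

For a single-pole high-pass, the −3 dB point is at the pole: ω = 1420 rad/s.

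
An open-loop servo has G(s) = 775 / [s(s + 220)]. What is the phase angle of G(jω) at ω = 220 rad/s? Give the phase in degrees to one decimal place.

∠(j220 + 220) = arctan(220/220) = 45.00°
∠(j220) = 90.00°
∠G(j220) = − (45.00° + 90.00°) = -135.00°

-135.0°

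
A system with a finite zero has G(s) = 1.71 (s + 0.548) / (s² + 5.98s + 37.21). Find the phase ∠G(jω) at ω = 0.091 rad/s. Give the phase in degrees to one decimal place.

8.6 deg

∠(j0.091 + 0.548) = arctan(0.091/0.548) = 9.43°
∠[(j0.091)² + 5.98(j0.091) + 37.21] = ∠[37.202 + j0.54418] = 0.84°
∠G(j0.091) = 9.43° − 0.84° = 8.59°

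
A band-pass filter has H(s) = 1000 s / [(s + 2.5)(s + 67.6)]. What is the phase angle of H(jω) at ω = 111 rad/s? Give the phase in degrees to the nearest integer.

-57 deg

∠(j111) = 90.00°
∠(j111 + 2.5) = arctan(111/2.5) = 88.71°
∠(j111 + 67.6) = arctan(111/67.6) = 58.66°
∠H(j111) = 90.00° − (88.71° + 58.66°) = -57.37°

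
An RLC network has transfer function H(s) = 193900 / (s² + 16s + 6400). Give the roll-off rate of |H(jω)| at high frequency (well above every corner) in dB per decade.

-40 dB/decade

With 0 zeros and 2 poles, the high-frequency asymptotic slope is 20 × (0 − 2) = -40 dB/decade.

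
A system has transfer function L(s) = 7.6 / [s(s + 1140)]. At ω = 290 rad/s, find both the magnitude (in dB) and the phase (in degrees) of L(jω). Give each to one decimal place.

|j290 + 1140| = √(290² + 1140²) = 1176
|j290| = 290
|L(j290)| = 7.6 / (1176 × 290) = 2.2279e-05
20 log₁₀(2.2279e-05) = -93.04 dB
∠(j290 + 1140) = arctan(290/1140) = 14.27°
∠(j290) = 90.00°
∠L(j290) = − (14.27° + 90.00°) = -104.27°

|L| = -93.0 dB, ∠L = -104.3°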